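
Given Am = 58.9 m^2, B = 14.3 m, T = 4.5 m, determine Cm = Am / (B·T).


Formula: Cm = Am / (B * T)
Step 1 — B * T = 14.3 * 4.5 = 64.35 m^2
Step 2 — Cm = 58.9 / 64.35 ≈ 0.91531 (5 s.f.)

0.91531


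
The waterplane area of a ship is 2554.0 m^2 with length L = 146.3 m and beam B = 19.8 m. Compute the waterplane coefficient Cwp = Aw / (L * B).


Formula: Cwp = Aw / (L * B)
Step 1 — L * B = 146.3 * 19.8 = 2896.74 m^2
Step 2 — Cwp = 2554.0 / 2896.74 ≈ 0.88168 (5 s.f.)

0.88168


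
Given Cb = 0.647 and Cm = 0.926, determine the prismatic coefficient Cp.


Formula: Cp = Cb / Cm
Substituting: Cp = 0.647 / 0.926
Result: Cp ≈ 0.69870 (5 s.f.)

0.69870


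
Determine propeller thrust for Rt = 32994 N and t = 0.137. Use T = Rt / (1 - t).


Formula: T = Rt / (1 - t)
Step 1 — (1 - t) = 1 - 0.137 = 0.863
Step 2 — T = 32994 / 0.863 ≈ 38232 N (5 s.f.)

38232 N


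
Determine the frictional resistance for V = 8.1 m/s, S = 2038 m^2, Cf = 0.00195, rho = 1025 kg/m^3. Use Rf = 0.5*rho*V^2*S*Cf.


Formula: Rf = 0.5 * rho * V^2 * S * Cf
Step 1 — V^2 = 8.1^2 = 65.61
Step 2 — 0.5 * rho * V^2 = 0.5 * 1025 * 65.61 = 33625.125
Step 3 — Rf = 33625.125 * 2038 * 0.00195 ≈ 133630 N (5 s.f.)

133630 N


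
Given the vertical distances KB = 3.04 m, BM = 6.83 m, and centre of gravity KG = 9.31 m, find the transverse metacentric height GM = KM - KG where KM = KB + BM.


Formula: GM = KB + BM - KG
Step 1 — KM = KB + BM = 3.04 + 6.83 = 9.87 m
Step 2 — GM = KM - KG = 9.87 - 9.31 = 0.56 m

0.56 m


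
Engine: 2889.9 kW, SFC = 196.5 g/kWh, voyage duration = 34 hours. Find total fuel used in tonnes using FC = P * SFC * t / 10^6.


Formula: FC (tonnes) = P * SFC * t / 1,000,000
Step 1 — P * SFC * t = 2889.9 * 196.5 * 34 = 19307421.9 g
Step 2 — FC (tonnes) = 19307421.9 / 1,000,000 ≈ 19.307 tonnes (5 s.f.)

19.307 tonnes


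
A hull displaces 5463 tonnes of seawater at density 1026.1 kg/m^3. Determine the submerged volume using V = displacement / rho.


Formula: V = mass / rho
Step 1 — convert tonnes to kg: 5463 t * 1000 = 5463000 kg
Step 2 — V = 5463000 / 1026.1 ≈ 5324.0 m^3 (5 s.f.)

5324.0 m^3


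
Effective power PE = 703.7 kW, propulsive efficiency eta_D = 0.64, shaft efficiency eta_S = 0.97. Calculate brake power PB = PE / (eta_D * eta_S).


Formula: PB = PE / (eta_D * eta_S)
Step 1 — combined efficiency = eta_D * eta_S = 0.64 * 0.97 = 0.6208
Step 2 — PB = 703.7 / 0.6208 ≈ 1133.5 kW (5 s.f.)

1133.5 kW


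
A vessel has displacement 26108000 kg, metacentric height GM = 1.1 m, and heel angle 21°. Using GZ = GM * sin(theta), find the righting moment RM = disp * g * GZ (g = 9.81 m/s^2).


Formula: GZ = GM * sin(theta); RM = disp * g * GZ
Step 1 — GZ = 1.1 * sin(21°) = 1.1 * 0.358368 = 0.394205 m
Step 2 — RM = 26108000 * 9.81 * 0.394205 ≈ 100960000 N·m (5 s.f.)

100960000 N·m


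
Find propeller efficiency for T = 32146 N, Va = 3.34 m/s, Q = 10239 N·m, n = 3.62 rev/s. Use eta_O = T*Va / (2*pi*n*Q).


Formula: eta = T * Va / (2 * pi * n * Q)
Step 1 — numerator = T * Va = 32146 * 3.34 = 107367.64
Step 2 — 2 * pi * n = 2 * pi * 3.62 = 22.745131
Step 3 — denominator = 22.745131 * 10239 = 232887.4
Step 4 — eta = 107367.64 / 232887.4 ≈ 0.46103 (5 s.f.)

0.46103


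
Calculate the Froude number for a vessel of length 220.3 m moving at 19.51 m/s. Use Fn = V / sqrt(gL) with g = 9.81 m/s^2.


Formula: Fn = V / sqrt(g * L)
Step 1 — g * L = 9.81 * 220.3 = 2161.143
Step 2 — sqrt(g * L) = sqrt(2161.143) = 46.488095
Step 3 — Fn = 19.51 / 46.488095 ≈ 0.41968 (5 s.f.)

0.41968


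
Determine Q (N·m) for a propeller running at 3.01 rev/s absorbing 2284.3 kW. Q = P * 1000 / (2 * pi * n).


Formula: Q = P_W / (2 * pi * n)
Step 1 — P_W = 2284.3 kW * 1000 = 2284300.0 W
Step 2 — 2 * pi * n = 2 * pi * 3.01 = 18.912388
Step 3 — Q = 2284300.0 / 18.912388 ≈ 120780 N·m (5 s.f.)

120780 N·m


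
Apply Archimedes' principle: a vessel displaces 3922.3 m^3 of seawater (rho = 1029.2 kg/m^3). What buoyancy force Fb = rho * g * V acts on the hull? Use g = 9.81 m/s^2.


Formula: Fb = rho * g * V
Substituting: Fb = 1029.2 * 9.81 * 3922.3
Intermediate: 1029.2 * 9.81 = 10096.452
Result: Fb = 10096.452 * 3922.3 ≈ 39601000 N (5 s.f.)

39601000 N


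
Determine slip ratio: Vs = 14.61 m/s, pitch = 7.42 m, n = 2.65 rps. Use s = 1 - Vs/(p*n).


Formula: s = 1 - Vs / (p * n)
Step 1 — p * n = 7.42 * 2.65 = 19.663
Step 2 — Vs / (p*n) = 14.61 / 19.663 = 0.74302 (6 d.p.)
Step 3 — s = 1 - 0.74302 = 0.25698

0.25698


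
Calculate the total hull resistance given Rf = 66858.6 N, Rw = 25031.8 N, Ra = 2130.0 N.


Formula: Rt = Rf + Rw + Ra
Substituting: Rt = 66858.6 + 25031.8 + 2130.0
Result: Rt = 94020.4 N

94020.4 N


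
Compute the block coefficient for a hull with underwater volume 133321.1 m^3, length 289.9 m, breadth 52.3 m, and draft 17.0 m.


Formula: Cb = V / (L * B * T)
Step 1 — L * B * T = 289.9 * 52.3 * 17.0 = 257750.09 m^3
Step 2 — Cb = 133321.1 / 257750.09 ≈ 0.51725 (5 s.f.)

0.51725


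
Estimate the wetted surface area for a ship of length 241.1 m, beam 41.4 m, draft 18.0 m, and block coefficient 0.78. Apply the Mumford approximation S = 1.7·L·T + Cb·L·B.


Formula: S = 1.7*L*T + V/T with V = Cb*L*B*T, i.e. S = L * (1.7*T + Cb*B)
Step 1 — 1.7*T = 1.7 * 18.0 = 30.6 m
Step 2 — Cb*B = 0.78 * 41.4 = 32.292 m
Step 3 — 1.7*T + Cb*B = 30.6 + 32.292 = 62.892 m
Step 4 — S = 241.1 * 62.892 ≈ 15163 m^2 (5 s.f.)

15163 m^2


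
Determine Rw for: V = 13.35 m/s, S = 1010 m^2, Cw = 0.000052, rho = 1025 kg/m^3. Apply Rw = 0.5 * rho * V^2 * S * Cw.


Formula: Rw = 0.5 * rho * V^2 * S * Cw
Step 1 — V^2 = 13.35^2 = 178.2225
Step 2 — 0.5 * rho * V^2 = 0.5 * 1025 * 178.2225 = 91339.03125
Step 3 — Rw = 91339.03125 * 1010 * 0.000052 ≈ 4797.1 N (5 s.f.)

4797.1 N


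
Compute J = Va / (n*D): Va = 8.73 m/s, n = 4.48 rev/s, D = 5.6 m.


Formula: J = Va / (n * D)
Step 1 — n * D = 4.48 * 5.6 = 25.088
Step 2 — J = 8.73 / 25.088 ≈ 0.34798 (5 s.f.)

0.34798


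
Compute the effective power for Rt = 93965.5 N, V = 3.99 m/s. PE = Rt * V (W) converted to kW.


Formula: PE = Rt * V / 1000 (kW)
Step 1 — PE (W) = 93965.5 * 3.99 = 374922.345 W
Step 2 — PE (kW) = 374922.345 / 1000 ≈ 374.92 kW (5 s.f.)

374.92 kW


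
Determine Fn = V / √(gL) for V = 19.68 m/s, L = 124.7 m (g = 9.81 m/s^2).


Formula: Fn = V / sqrt(g * L)
Step 1 — g * L = 9.81 * 124.7 = 1223.307
Step 2 — sqrt(g * L) = sqrt(1223.307) = 34.975806
Step 3 — Fn = 19.68 / 34.975806 ≈ 0.56267 (5 s.f.)

0.56267


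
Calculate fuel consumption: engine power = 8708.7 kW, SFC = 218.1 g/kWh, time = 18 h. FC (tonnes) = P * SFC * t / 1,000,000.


Formula: FC (tonnes) = P * SFC * t / 1,000,000
Step 1 — P * SFC * t = 8708.7 * 218.1 * 18 = 34188614.46 g
Step 2 — FC (tonnes) = 34188614.46 / 1,000,000 ≈ 34.189 tonnes (5 s.f.)

34.189 tonnes


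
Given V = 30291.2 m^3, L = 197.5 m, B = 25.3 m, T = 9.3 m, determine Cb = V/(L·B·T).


Formula: Cb = V / (L * B * T)
Step 1 — L * B * T = 197.5 * 25.3 * 9.3 = 46469.775 m^3
Step 2 — Cb = 30291.2 / 46469.775 ≈ 0.65185 (5 s.f.)

0.65185


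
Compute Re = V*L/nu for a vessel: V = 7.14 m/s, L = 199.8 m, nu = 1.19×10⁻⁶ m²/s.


Formula: Re = V * L / nu
Step 1 — V * L = 7.14 * 199.8 = 1426.572 m^2/s
Step 2 — Re = 1426.572 / 1.19e-6 = 1.20e+09

1.20e+09


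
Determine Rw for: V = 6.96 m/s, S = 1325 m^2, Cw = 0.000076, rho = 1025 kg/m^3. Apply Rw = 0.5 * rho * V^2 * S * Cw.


Formula: Rw = 0.5 * rho * V^2 * S * Cw
Step 1 — V^2 = 6.96^2 = 48.4416
Step 2 — 0.5 * rho * V^2 = 0.5 * 1025 * 48.4416 = 24826.32
Step 3 — Rw = 24826.32 * 1325 * 0.000076 ≈ 2500.0 N (5 s.f.)

2500.0 N


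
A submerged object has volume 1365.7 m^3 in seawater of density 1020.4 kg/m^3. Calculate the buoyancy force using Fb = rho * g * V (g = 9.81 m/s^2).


Formula: Fb = rho * g * V
Substituting: Fb = 1020.4 * 9.81 * 1365.7
Intermediate: 1020.4 * 9.81 = 10010.124
Result: Fb = 10010.124 * 1365.7 ≈ 13671000 N (5 s.f.)

13671000 N


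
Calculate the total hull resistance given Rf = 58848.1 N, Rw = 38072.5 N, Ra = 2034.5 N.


Formula: Rt = Rf + Rw + Ra
Substituting: Rt = 58848.1 + 38072.5 + 2034.5
Result: Rt = 98955.1 N

98955.1 N


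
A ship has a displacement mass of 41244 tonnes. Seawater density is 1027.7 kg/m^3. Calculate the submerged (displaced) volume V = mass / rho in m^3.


Formula: V = mass / rho
Step 1 — convert tonnes to kg: 41244 t * 1000 = 41244000 kg
Step 2 — V = 41244000 / 1027.7 ≈ 40132 m^3 (5 s.f.)

40132 m^3


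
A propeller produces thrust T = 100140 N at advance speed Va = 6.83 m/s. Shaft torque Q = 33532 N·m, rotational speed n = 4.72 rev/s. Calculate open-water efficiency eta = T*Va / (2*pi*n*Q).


Formula: eta = T * Va / (2 * pi * n * Q)
Step 1 — numerator = T * Va = 100140 * 6.83 = 683956.2
Step 2 — 2 * pi * n = 2 * pi * 4.72 = 29.656635
Step 3 — denominator = 29.656635 * 33532 = 994446.28
Step 4 — eta = 683956.2 / 994446.28 ≈ 0.68778 (5 s.f.)

0.68778


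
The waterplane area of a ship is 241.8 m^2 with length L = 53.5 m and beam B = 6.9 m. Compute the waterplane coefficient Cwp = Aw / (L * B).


Formula: Cwp = Aw / (L * B)
Step 1 — L * B = 53.5 * 6.9 = 369.15 m^2
Step 2 — Cwp = 241.8 / 369.15 ≈ 0.65502 (5 s.f.)

0.65502


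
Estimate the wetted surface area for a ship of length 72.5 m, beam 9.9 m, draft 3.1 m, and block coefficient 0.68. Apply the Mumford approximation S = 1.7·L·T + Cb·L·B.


Formula: S = 1.7*L*T + V/T with V = Cb*L*B*T, i.e. S = L * (1.7*T + Cb*B)
Step 1 — 1.7*T = 1.7 * 3.1 = 5.27 m
Step 2 — Cb*B = 0.68 * 9.9 = 6.732 m
Step 3 — 1.7*T + Cb*B = 5.27 + 6.732 = 12.002 m
Step 4 — S = 72.5 * 12.002 ≈ 870.15 m^2 (5 s.f.)

870.15 m^2


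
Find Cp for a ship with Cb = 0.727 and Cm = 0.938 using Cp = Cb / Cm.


Formula: Cp = Cb / Cm
Substituting: Cp = 0.727 / 0.938
Result: Cp ≈ 0.77505 (5 s.f.)

0.77505


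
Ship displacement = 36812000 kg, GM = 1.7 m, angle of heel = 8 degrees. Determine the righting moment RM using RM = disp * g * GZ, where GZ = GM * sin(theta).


Formula: GZ = GM * sin(theta); RM = disp * g * GZ
Step 1 — GZ = 1.7 * sin(8°) = 1.7 * 0.139173 = 0.236594 m
Step 2 — RM = 36812000 * 9.81 * 0.236594 ≈ 85440000 N·m (5 s.f.)

85440000 N·m


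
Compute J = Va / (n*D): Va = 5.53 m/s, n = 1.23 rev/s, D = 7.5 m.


Formula: J = Va / (n * D)
Step 1 — n * D = 1.23 * 7.5 = 9.225
Step 2 — J = 5.53 / 9.225 ≈ 0.59946 (5 s.f.)

0.59946


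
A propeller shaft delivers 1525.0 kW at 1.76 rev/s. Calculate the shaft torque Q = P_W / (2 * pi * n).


Formula: Q = P_W / (2 * pi * n)
Step 1 — P_W = 1525.0 kW * 1000 = 1525000.0 W
Step 2 — 2 * pi * n = 2 * pi * 1.76 = 11.058406
Step 3 — Q = 1525000.0 / 11.058406 ≈ 137900 N·m (5 s.f.)

137900 N·m


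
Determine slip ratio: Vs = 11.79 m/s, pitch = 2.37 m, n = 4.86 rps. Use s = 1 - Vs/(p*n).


Formula: s = 1 - Vs / (p * n)
Step 1 — p * n = 2.37 * 4.86 = 11.5182
Step 2 — Vs / (p*n) = 11.79 / 11.5182 = 1.023597 (6 d.p.)
Step 3 — s = 1 - 1.023597 = -0.023597

-0.023597


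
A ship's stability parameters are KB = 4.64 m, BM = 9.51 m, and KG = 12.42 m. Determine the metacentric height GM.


Formula: GM = KB + BM - KG
Step 1 — KM = KB + BM = 4.64 + 9.51 = 14.15 m
Step 2 — GM = KM - KG = 14.15 - 12.42 = 1.73 m

1.73 m


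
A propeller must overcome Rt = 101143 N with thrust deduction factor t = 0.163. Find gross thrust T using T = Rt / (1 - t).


Formula: T = Rt / (1 - t)
Step 1 — (1 - t) = 1 - 0.163 = 0.837
Step 2 — T = 101143 / 0.837 ≈ 120840 N (5 s.f.)

120840 N


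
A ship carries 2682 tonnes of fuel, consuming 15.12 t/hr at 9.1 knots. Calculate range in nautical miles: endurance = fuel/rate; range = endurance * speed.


Formula: endurance = fuel / rate; range = endurance * speed
Step 1 — endurance = 2682 / 15.12 = 177.381 hours
Step 2 — range = 177.381 * 9.1 ≈ 1614.2 nautical miles (5 s.f.)

1614.2 NM


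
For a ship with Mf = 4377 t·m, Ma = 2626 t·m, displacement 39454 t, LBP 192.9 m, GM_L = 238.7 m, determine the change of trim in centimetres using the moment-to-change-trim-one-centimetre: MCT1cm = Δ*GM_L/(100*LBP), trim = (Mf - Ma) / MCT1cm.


Formula: net trimming moment = Mf - Ma; MCT1cm = Δ*GM_L/(100*LBP); trim = net moment / MCT1cm
Step 1 — net trimming moment = 4377 - 2626 = 1751 t·m
Step 2 — MCT1cm = 39454 * 238.7 / (100 * 192.9) = 488.2151 t·m/cm
Step 3 — trim = 1751 / 488.2151 ≈ 3.5865 cm (5 s.f.)

3.5865 cm


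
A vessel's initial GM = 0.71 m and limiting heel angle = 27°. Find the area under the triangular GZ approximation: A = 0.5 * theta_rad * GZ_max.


Formula: GZ_max = GM * sin(theta); Area = 0.5 * theta_rad * GZ_max
Step 1 — GZ_max = 0.71 * sin(27°) = 0.71 * 0.45399 = 0.322333 m
Step 2 — theta_rad = 27 * pi/180 = 0.471239 rad
Step 3 — Area = 0.5 * 0.471239 * 0.322333 ≈ 0.075948 m·rad (5 s.f.)

0.075948 m·rad


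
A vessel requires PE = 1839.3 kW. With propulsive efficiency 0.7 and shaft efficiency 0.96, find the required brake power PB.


Formula: PB = PE / (eta_D * eta_S)
Step 1 — combined efficiency = eta_D * eta_S = 0.7 * 0.96 = 0.672
Step 2 — PB = 1839.3 / 0.672 ≈ 2737.1 kW (5 s.f.)

2737.1 kW


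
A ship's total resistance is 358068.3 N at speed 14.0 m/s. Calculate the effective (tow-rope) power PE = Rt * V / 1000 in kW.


Formula: PE = Rt * V / 1000 (kW)
Step 1 — PE (W) = 358068.3 * 14.0 = 5012956.2 W
Step 2 — PE (kW) = 5012956.2 / 1000 ≈ 5013.0 kW (5 s.f.)

5013.0 kW


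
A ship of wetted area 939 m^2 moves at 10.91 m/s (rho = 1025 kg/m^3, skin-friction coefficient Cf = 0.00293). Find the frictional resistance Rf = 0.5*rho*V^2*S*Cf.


Formula: Rf = 0.5 * rho * V^2 * S * Cf
Step 1 — V^2 = 10.91^2 = 119.0281
Step 2 — 0.5 * rho * V^2 = 0.5 * 1025 * 119.0281 = 61001.90125
Step 3 — Rf = 61001.90125 * 939 * 0.00293 ≈ 167830 N (5 s.f.)

167830 N


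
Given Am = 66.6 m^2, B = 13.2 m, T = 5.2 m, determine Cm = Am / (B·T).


Formula: Cm = Am / (B * T)
Step 1 — B * T = 13.2 * 5.2 = 68.64 m^2
Step 2 — Cm = 66.6 / 68.64 ≈ 0.97028 (5 s.f.)

0.97028


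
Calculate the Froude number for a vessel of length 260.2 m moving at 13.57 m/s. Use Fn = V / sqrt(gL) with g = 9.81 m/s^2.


Formula: Fn = V / sqrt(g * L)
Step 1 — g * L = 9.81 * 260.2 = 2552.562
Step 2 — sqrt(g * L) = sqrt(2552.562) = 50.522886
Step 3 — Fn = 13.57 / 50.522886 ≈ 0.26859 (5 s.f.)

0.26859


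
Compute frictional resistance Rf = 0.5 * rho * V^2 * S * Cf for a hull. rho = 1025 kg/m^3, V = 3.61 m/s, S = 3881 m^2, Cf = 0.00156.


Formula: Rf = 0.5 * rho * V^2 * S * Cf
Step 1 — V^2 = 3.61^2 = 13.0321
Step 2 — 0.5 * rho * V^2 = 0.5 * 1025 * 13.0321 = 6678.95125
Step 3 — Rf = 6678.95125 * 3881 * 0.00156 ≈ 40437 N (5 s.f.)

40437 N


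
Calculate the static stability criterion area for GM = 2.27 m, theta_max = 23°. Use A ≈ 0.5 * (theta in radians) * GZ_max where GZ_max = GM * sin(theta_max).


Formula: GZ_max = GM * sin(theta); Area = 0.5 * theta_rad * GZ_max
Step 1 — GZ_max = 2.27 * sin(23°) = 2.27 * 0.390731 = 0.886959 m
Step 2 — theta_rad = 23 * pi/180 = 0.401426 rad
Step 3 — Area = 0.5 * 0.401426 * 0.886959 ≈ 0.17802 m·rad (5 s.f.)

0.17802 m·rad


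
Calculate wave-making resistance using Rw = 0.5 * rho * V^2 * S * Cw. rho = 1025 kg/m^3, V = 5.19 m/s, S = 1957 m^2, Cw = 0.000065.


Formula: Rw = 0.5 * rho * V^2 * S * Cw
Step 1 — V^2 = 5.19^2 = 26.9361
Step 2 — 0.5 * rho * V^2 = 0.5 * 1025 * 26.9361 = 13804.75125
Step 3 — Rw = 13804.75125 * 1957 * 0.000065 ≈ 1756.0 N (5 s.f.)

1756.0 N


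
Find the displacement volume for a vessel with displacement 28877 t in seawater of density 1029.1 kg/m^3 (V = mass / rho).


Formula: V = mass / rho
Step 1 — convert tonnes to kg: 28877 t * 1000 = 28877000 kg
Step 2 — V = 28877000 / 1029.1 ≈ 28060 m^3 (5 s.f.)

28060 m^3


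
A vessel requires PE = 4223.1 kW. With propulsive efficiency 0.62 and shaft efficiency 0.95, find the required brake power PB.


Formula: PB = PE / (eta_D * eta_S)
Step 1 — combined efficiency = eta_D * eta_S = 0.62 * 0.95 = 0.589
Step 2 — PB = 4223.1 / 0.589 ≈ 7169.9 kW (5 s.f.)

7169.9 kW


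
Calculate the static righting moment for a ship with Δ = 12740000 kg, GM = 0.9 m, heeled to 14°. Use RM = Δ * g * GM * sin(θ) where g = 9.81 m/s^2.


Formula: GZ = GM * sin(theta); RM = disp * g * GZ
Step 1 — GZ = 0.9 * sin(14°) = 0.9 * 0.241922 = 0.21773 m
Step 2 — RM = 12740000 * 9.81 * 0.21773 ≈ 27212000 N·m (5 s.f.)

27212000 N·m


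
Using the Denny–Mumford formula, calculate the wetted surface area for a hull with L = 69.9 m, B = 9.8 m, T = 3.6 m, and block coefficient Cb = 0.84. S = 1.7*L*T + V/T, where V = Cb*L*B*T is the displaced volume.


Formula: S = 1.7*L*T + V/T with V = Cb*L*B*T, i.e. S = L * (1.7*T + Cb*B)
Step 1 — 1.7*T = 1.7 * 3.6 = 6.12 m
Step 2 — Cb*B = 0.84 * 9.8 = 8.232 m
Step 3 — 1.7*T + Cb*B = 6.12 + 8.232 = 14.352 m
Step 4 — S = 69.9 * 14.352 ≈ 1003.2 m^2 (5 s.f.)

1003.2 m^2


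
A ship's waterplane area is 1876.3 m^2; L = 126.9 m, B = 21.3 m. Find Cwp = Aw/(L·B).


Formula: Cwp = Aw / (L * B)
Step 1 — L * B = 126.9 * 21.3 = 2702.97 m^2
Step 2 — Cwp = 1876.3 / 2702.97 ≈ 0.69416 (5 s.f.)

0.69416


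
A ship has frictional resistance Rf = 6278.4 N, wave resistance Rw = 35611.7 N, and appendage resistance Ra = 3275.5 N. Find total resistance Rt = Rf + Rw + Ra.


Formula: Rt = Rf + Rw + Ra
Substituting: Rt = 6278.4 + 35611.7 + 3275.5
Result: Rt = 45165.6 N

45165.6 N


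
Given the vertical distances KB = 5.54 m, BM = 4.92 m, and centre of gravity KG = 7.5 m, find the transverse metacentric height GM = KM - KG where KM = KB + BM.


Formula: GM = KB + BM - KG
Step 1 — KM = KB + BM = 5.54 + 4.92 = 10.46 m
Step 2 — GM = KM - KG = 10.46 - 7.5 = 2.96 m

2.96 m


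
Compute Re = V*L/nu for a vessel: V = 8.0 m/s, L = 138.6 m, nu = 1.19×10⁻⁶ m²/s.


Formula: Re = V * L / nu
Step 1 — V * L = 8.0 * 138.6 = 1108.8 m^2/s
Step 2 — Re = 1108.8 / 1.19e-6 = 9.32e+08

9.32e+08


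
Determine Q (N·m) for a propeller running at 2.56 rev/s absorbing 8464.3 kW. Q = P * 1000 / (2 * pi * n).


Formula: Q = P_W / (2 * pi * n)
Step 1 — P_W = 8464.3 kW * 1000 = 8464300.0 W
Step 2 — 2 * pi * n = 2 * pi * 2.56 = 16.084954
Step 3 — Q = 8464300.0 / 16.084954 ≈ 526220 N·m (5 s.f.)

526220 N·m


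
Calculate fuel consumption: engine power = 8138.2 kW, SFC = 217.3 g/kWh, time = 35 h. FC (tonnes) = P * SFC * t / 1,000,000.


Formula: FC (tonnes) = P * SFC * t / 1,000,000
Step 1 — P * SFC * t = 8138.2 * 217.3 * 35 = 61895080.1 g
Step 2 — FC (tonnes) = 61895080.1 / 1,000,000 ≈ 61.895 tonnes (5 s.f.)

61.895 tonnes


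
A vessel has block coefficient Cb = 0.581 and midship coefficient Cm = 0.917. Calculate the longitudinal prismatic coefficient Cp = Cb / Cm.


Formula: Cp = Cb / Cm
Substituting: Cp = 0.581 / 0.917
Result: Cp ≈ 0.63359 (5 s.f.)

0.63359


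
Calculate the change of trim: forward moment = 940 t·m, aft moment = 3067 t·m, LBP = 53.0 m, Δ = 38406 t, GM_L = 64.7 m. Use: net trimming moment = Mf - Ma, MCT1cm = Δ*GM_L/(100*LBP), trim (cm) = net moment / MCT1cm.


Formula: net trimming moment = Mf - Ma; MCT1cm = Δ*GM_L/(100*LBP); trim = net moment / MCT1cm
Step 1 — net trimming moment = 940 - 3067 = -2127 t·m
Step 2 — MCT1cm = 38406 * 64.7 / (100 * 53.0) = 468.8431 t·m/cm
Step 3 — trim = -2127 / 468.8431 ≈ -4.5367 cm (5 s.f.)

-4.5367 cm


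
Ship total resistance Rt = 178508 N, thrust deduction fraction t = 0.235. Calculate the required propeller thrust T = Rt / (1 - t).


Formula: T = Rt / (1 - t)
Step 1 — (1 - t) = 1 - 0.235 = 0.765
Step 2 — T = 178508 / 0.765 ≈ 233340 N (5 s.f.)

233340 N


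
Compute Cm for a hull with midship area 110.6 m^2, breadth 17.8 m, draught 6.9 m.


Formula: Cm = Am / (B * T)
Step 1 — B * T = 17.8 * 6.9 = 122.82 m^2
Step 2 — Cm = 110.6 / 122.82 ≈ 0.90050 (5 s.f.)

0.90050


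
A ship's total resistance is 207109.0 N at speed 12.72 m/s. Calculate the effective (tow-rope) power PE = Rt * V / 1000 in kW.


Formula: PE = Rt * V / 1000 (kW)
Step 1 — PE (W) = 207109.0 * 12.72 = 2634426.48 W
Step 2 — PE (kW) = 2634426.48 / 1000 ≈ 2634.4 kW (5 s.f.)

2634.4 kW


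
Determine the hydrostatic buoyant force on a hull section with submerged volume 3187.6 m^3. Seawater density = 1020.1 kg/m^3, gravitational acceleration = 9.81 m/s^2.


Formula: Fb = rho * g * V
Substituting: Fb = 1020.1 * 9.81 * 3187.6
Intermediate: 1020.1 * 9.81 = 10007.181
Result: Fb = 10007.181 * 3187.6 ≈ 31899000 N (5 s.f.)

31899000 N


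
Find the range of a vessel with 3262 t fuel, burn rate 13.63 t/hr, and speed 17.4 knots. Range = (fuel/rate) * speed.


Formula: endurance = fuel / rate; range = endurance * speed
Step 1 — endurance = 3262 / 13.63 = 239.325 hours
Step 2 — range = 239.325 * 17.4 ≈ 4164.3 nautical miles (5 s.f.)

4164.3 NM


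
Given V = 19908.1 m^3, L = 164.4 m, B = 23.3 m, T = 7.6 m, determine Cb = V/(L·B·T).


Formula: Cb = V / (L * B * T)
Step 1 — L * B * T = 164.4 * 23.3 * 7.6 = 29111.952 m^3
Step 2 — Cb = 19908.1 / 29111.952 ≈ 0.68385 (5 s.f.)

0.68385


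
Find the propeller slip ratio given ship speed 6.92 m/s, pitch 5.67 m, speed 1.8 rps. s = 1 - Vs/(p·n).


Formula: s = 1 - Vs / (p * n)
Step 1 — p * n = 5.67 * 1.8 = 10.206
Step 2 — Vs / (p*n) = 6.92 / 10.206 = 0.678033 (6 d.p.)
Step 3 — s = 1 - 0.678033 = 0.321967

0.321967


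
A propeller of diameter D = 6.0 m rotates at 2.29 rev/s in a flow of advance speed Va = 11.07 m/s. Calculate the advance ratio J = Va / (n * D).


Formula: J = Va / (n * D)
Step 1 — n * D = 2.29 * 6.0 = 13.74
Step 2 — J = 11.07 / 13.74 ≈ 0.80568 (5 s.f.)

0.80568


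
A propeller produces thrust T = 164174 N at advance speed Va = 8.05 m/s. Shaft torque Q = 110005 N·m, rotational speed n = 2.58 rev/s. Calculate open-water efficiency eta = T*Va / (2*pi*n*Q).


Formula: eta = T * Va / (2 * pi * n * Q)
Step 1 — numerator = T * Va = 164174 * 8.05 = 1321600.7
Step 2 — 2 * pi * n = 2 * pi * 2.58 = 16.210618
Step 3 — denominator = 16.210618 * 110005 = 1783249.03
Step 4 — eta = 1321600.7 / 1783249.03 ≈ 0.74112 (5 s.f.)

0.74112


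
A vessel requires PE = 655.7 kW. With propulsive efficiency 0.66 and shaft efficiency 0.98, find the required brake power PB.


Formula: PB = PE / (eta_D * eta_S)
Step 1 — combined efficiency = eta_D * eta_S = 0.66 * 0.98 = 0.6468
Step 2 — PB = 655.7 / 0.6468 ≈ 1013.8 kW (5 s.f.)

1013.8 kW


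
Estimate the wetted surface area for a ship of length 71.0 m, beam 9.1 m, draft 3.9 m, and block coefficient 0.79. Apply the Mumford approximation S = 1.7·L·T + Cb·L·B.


Formula: S = 1.7*L*T + V/T with V = Cb*L*B*T, i.e. S = L * (1.7*T + Cb*B)
Step 1 — 1.7*T = 1.7 * 3.9 = 6.63 m
Step 2 — Cb*B = 0.79 * 9.1 = 7.189 m
Step 3 — 1.7*T + Cb*B = 6.63 + 7.189 = 13.819 m
Step 4 — S = 71.0 * 13.819 ≈ 981.15 m^2 (5 s.f.)

981.15 m^2


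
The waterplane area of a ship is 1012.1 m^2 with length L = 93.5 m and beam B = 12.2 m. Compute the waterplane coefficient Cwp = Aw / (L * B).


Formula: Cwp = Aw / (L * B)
Step 1 — L * B = 93.5 * 12.2 = 1140.7 m^2
Step 2 — Cwp = 1012.1 / 1140.7 ≈ 0.88726 (5 s.f.)

0.88726


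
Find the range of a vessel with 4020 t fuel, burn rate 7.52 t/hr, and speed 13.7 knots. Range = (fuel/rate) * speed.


Formula: endurance = fuel / rate; range = endurance * speed
Step 1 — endurance = 4020 / 7.52 = 534.5745 hours
Step 2 — range = 534.5745 * 13.7 ≈ 7323.7 nautical miles (5 s.f.)

7323.7 NM


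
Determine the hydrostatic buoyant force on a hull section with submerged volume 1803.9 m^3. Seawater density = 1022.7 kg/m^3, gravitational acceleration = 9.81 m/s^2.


Formula: Fb = rho * g * V
Substituting: Fb = 1022.7 * 9.81 * 1803.9
Intermediate: 1022.7 * 9.81 = 10032.687
Result: Fb = 10032.687 * 1803.9 ≈ 18098000 N (5 s.f.)

18098000 N


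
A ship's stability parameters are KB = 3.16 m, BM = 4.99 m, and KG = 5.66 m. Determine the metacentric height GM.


Formula: GM = KB + BM - KG
Step 1 — KM = KB + BM = 3.16 + 4.99 = 8.15 m
Step 2 — GM = KM - KG = 8.15 - 5.66 = 2.49 m

2.49 m


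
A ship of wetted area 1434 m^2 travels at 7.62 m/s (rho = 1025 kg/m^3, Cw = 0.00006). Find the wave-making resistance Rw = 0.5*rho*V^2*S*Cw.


Formula: Rw = 0.5 * rho * V^2 * S * Cw
Step 1 — V^2 = 7.62^2 = 58.0644
Step 2 — 0.5 * rho * V^2 = 0.5 * 1025 * 58.0644 = 29758.005
Step 3 — Rw = 29758.005 * 1434 * 0.00006 ≈ 2560.4 N (5 s.f.)

2560.4 N


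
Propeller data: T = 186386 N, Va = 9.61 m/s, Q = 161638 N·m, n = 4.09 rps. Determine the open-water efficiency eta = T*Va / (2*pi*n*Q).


Formula: eta = T * Va / (2 * pi * n * Q)
Step 1 — numerator = T * Va = 186386 * 9.61 = 1791169.46
Step 2 — 2 * pi * n = 2 * pi * 4.09 = 25.698228
Step 3 — denominator = 25.698228 * 161638 = 4153810.18
Step 4 — eta = 1791169.46 / 4153810.18 ≈ 0.43121 (5 s.f.)

0.43121


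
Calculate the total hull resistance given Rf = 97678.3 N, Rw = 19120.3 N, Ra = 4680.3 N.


Formula: Rt = Rf + Rw + Ra
Substituting: Rt = 97678.3 + 19120.3 + 4680.3
Result: Rt = 121478.9 N

121478.9 N


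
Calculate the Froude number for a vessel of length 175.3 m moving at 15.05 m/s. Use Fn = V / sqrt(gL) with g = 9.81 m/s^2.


Formula: Fn = V / sqrt(g * L)
Step 1 — g * L = 9.81 * 175.3 = 1719.693
Step 2 — sqrt(g * L) = sqrt(1719.693) = 41.469181
Step 3 — Fn = 15.05 / 41.469181 ≈ 0.36292 (5 s.f.)

0.36292


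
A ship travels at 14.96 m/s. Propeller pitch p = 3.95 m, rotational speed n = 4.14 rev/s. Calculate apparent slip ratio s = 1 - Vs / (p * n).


Formula: s = 1 - Vs / (p * n)
Step 1 — p * n = 3.95 * 4.14 = 16.353
Step 2 — Vs / (p*n) = 14.96 / 16.353 = 0.914817 (6 d.p.)
Step 3 — s = 1 - 0.914817 = 0.085183

0.085183


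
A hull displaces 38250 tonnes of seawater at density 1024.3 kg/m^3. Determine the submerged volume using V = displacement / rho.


Formula: V = mass / rho
Step 1 — convert tonnes to kg: 38250 t * 1000 = 38250000 kg
Step 2 — V = 38250000 / 1024.3 ≈ 37343 m^3 (5 s.f.)

37343 m^3


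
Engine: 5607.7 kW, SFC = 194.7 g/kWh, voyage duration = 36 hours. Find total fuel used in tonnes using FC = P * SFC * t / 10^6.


Formula: FC (tonnes) = P * SFC * t / 1,000,000
Step 1 — P * SFC * t = 5607.7 * 194.7 * 36 = 39305490.84 g
Step 2 — FC (tonnes) = 39305490.84 / 1,000,000 ≈ 39.305 tonnes (5 s.f.)

39.305 tonnes


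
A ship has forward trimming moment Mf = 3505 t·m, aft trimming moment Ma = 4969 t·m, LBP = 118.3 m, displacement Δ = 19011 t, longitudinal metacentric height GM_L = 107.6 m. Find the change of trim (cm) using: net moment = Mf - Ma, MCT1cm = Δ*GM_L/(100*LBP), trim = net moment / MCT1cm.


Formula: net trimming moment = Mf - Ma; MCT1cm = Δ*GM_L/(100*LBP); trim = net moment / MCT1cm
Step 1 — net trimming moment = 3505 - 4969 = -1464 t·m
Step 2 — MCT1cm = 19011 * 107.6 / (100 * 118.3) = 172.9149 t·m/cm
Step 3 — trim = -1464 / 172.9149 ≈ -8.4666 cm (5 s.f.)

-8.4666 cm


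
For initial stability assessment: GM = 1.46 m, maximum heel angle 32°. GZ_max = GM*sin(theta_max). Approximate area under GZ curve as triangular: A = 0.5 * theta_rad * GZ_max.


Formula: GZ_max = GM * sin(theta); Area = 0.5 * theta_rad * GZ_max
Step 1 — GZ_max = 1.46 * sin(32°) = 1.46 * 0.529919 = 0.773682 m
Step 2 — theta_rad = 32 * pi/180 = 0.558505 rad
Step 3 — Area = 0.5 * 0.558505 * 0.773682 ≈ 0.21605 m·rad (5 s.f.)

0.21605 m·rad


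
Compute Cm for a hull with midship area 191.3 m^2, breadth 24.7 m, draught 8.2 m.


Formula: Cm = Am / (B * T)
Step 1 — B * T = 24.7 * 8.2 = 202.54 m^2
Step 2 — Cm = 191.3 / 202.54 ≈ 0.94450 (5 s.f.)

0.94450


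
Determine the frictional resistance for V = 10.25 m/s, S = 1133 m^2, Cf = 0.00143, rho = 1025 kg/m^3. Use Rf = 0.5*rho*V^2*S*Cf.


Formula: Rf = 0.5 * rho * V^2 * S * Cf
Step 1 — V^2 = 10.25^2 = 105.0625
Step 2 — 0.5 * rho * V^2 = 0.5 * 1025 * 105.0625 = 53844.53125
Step 3 — Rf = 53844.53125 * 1133 * 0.00143 ≈ 87238 N (5 s.f.)

87238 N


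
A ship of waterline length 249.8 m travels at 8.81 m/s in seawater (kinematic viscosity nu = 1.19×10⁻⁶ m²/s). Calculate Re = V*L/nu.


Formula: Re = V * L / nu
Step 1 — V * L = 8.81 * 249.8 = 2200.738 m^2/s
Step 2 — Re = 2200.738 / 1.19e-6 = 1.85e+09

1.85e+09


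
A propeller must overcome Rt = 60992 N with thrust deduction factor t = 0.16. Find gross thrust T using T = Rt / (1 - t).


Formula: T = Rt / (1 - t)
Step 1 — (1 - t) = 1 - 0.16 = 0.84
Step 2 — T = 60992 / 0.84 ≈ 72610 N (5 s.f.)

72610 N


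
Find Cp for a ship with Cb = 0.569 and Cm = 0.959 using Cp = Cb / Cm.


Formula: Cp = Cb / Cm
Substituting: Cp = 0.569 / 0.959
Result: Cp ≈ 0.59333 (5 s.f.)

0.59333


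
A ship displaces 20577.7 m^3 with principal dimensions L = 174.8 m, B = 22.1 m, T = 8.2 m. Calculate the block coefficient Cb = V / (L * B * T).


Formula: Cb = V / (L * B * T)
Step 1 — L * B * T = 174.8 * 22.1 * 8.2 = 31677.256 m^3
Step 2 — Cb = 20577.7 / 31677.256 ≈ 0.64960 (5 s.f.)

0.64960


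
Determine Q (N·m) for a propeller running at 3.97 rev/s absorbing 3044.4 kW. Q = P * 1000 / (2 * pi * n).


Formula: Q = P_W / (2 * pi * n)
Step 1 — P_W = 3044.4 kW * 1000 = 3044400.0 W
Step 2 — 2 * pi * n = 2 * pi * 3.97 = 24.944246
Step 3 — Q = 3044400.0 / 24.944246 ≈ 122050 N·m (5 s.f.)

122050 N·m


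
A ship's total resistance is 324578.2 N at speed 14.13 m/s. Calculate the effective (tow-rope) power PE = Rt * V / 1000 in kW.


Formula: PE = Rt * V / 1000 (kW)
Step 1 — PE (W) = 324578.2 * 14.13 = 4586289.966 W
Step 2 — PE (kW) = 4586289.966 / 1000 ≈ 4586.3 kW (5 s.f.)

4586.3 kW


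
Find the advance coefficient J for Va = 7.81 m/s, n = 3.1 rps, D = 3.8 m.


Formula: J = Va / (n * D)
Step 1 — n * D = 3.1 * 3.8 = 11.78
Step 2 — J = 7.81 / 11.78 ≈ 0.66299 (5 s.f.)

0.66299


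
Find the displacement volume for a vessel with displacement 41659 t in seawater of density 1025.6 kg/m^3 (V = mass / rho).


Formula: V = mass / rho
Step 1 — convert tonnes to kg: 41659 t * 1000 = 41659000 kg
Step 2 — V = 41659000 / 1025.6 ≈ 40619 m^3 (5 s.f.)

40619 m^3


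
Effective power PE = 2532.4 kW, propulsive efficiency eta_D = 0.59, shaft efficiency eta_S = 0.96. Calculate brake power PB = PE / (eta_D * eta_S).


Formula: PB = PE / (eta_D * eta_S)
Step 1 — combined efficiency = eta_D * eta_S = 0.59 * 0.96 = 0.5664
Step 2 — PB = 2532.4 / 0.5664 ≈ 4471.0 kW (5 s.f.)

4471.0 kW


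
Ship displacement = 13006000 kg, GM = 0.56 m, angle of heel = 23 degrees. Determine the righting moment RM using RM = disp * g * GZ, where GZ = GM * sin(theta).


Formula: GZ = GM * sin(theta); RM = disp * g * GZ
Step 1 — GZ = 0.56 * sin(23°) = 0.56 * 0.390731 = 0.218809 m
Step 2 — RM = 13006000 * 9.81 * 0.218809 ≈ 27918000 N·m (5 s.f.)

27918000 N·m


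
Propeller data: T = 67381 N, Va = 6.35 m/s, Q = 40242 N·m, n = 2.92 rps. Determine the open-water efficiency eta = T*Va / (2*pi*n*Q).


Formula: eta = T * Va / (2 * pi * n * Q)
Step 1 — numerator = T * Va = 67381 * 6.35 = 427869.35
Step 2 — 2 * pi * n = 2 * pi * 2.92 = 18.346901
Step 3 — denominator = 18.346901 * 40242 = 738315.99
Step 4 — eta = 427869.35 / 738315.99 ≈ 0.57952 (5 s.f.)

0.57952


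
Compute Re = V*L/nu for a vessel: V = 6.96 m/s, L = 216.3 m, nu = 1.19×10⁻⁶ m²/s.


Formula: Re = V * L / nu
Step 1 — V * L = 6.96 * 216.3 = 1505.448 m^2/s
Step 2 — Re = 1505.448 / 1.19e-6 = 1.27e+09

1.27e+09


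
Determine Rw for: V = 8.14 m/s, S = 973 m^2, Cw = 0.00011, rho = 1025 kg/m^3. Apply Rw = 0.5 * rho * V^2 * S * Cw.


Formula: Rw = 0.5 * rho * V^2 * S * Cw
Step 1 — V^2 = 8.14^2 = 66.2596
Step 2 — 0.5 * rho * V^2 = 0.5 * 1025 * 66.2596 = 33958.045
Step 3 — Rw = 33958.045 * 973 * 0.00011 ≈ 3634.5 N (5 s.f.)

3634.5 N


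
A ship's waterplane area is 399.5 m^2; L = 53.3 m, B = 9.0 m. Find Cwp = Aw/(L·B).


Formula: Cwp = Aw / (L * B)
Step 1 — L * B = 53.3 * 9.0 = 479.7 m^2
Step 2 — Cwp = 399.5 / 479.7 ≈ 0.83281 (5 s.f.)

0.83281


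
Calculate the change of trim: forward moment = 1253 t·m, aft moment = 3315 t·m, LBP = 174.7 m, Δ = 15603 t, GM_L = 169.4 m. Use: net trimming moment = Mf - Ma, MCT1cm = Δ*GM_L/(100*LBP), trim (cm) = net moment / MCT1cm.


Formula: net trimming moment = Mf - Ma; MCT1cm = Δ*GM_L/(100*LBP); trim = net moment / MCT1cm
Step 1 — net trimming moment = 1253 - 3315 = -2062 t·m
Step 2 — MCT1cm = 15603 * 169.4 / (100 * 174.7) = 151.2964 t·m/cm
Step 3 — trim = -2062 / 151.2964 ≈ -13.629 cm (5 s.f.)

-13.629 cm


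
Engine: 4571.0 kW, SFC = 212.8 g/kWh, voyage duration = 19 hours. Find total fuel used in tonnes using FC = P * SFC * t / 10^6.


Formula: FC (tonnes) = P * SFC * t / 1,000,000
Step 1 — P * SFC * t = 4571.0 * 212.8 * 19 = 18481467.2 g
Step 2 — FC (tonnes) = 18481467.2 / 1,000,000 ≈ 18.481 tonnes (5 s.f.)

18.481 tonnes


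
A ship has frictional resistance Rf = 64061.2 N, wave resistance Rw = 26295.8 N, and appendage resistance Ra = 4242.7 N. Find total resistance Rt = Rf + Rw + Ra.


Formula: Rt = Rf + Rw + Ra
Substituting: Rt = 64061.2 + 26295.8 + 4242.7
Result: Rt = 94599.7 N

94599.7 N


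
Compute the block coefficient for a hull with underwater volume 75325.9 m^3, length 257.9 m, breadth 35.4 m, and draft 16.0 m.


Formula: Cb = V / (L * B * T)
Step 1 — L * B * T = 257.9 * 35.4 * 16.0 = 146074.56 m^3
Step 2 — Cb = 75325.9 / 146074.56 ≈ 0.51567 (5 s.f.)

0.51567


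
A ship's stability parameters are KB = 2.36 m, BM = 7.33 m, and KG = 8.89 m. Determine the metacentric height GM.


Formula: GM = KB + BM - KG
Step 1 — KM = KB + BM = 2.36 + 7.33 = 9.69 m
Step 2 — GM = KM - KG = 9.69 - 8.89 = 0.8 m

0.8 m


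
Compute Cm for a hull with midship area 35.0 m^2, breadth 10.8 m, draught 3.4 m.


Formula: Cm = Am / (B * T)
Step 1 — B * T = 10.8 * 3.4 = 36.72 m^2
Step 2 — Cm = 35.0 / 36.72 ≈ 0.95316 (5 s.f.)

0.95316


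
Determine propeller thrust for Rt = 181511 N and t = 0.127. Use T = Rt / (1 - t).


Formula: T = Rt / (1 - t)
Step 1 — (1 - t) = 1 - 0.127 = 0.873
Step 2 — T = 181511 / 0.873 ≈ 207920 N (5 s.f.)

207920 N


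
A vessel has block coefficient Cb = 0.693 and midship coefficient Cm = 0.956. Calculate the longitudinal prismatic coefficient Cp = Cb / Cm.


Formula: Cp = Cb / Cm
Substituting: Cp = 0.693 / 0.956
Result: Cp ≈ 0.72490 (5 s.f.)

0.72490


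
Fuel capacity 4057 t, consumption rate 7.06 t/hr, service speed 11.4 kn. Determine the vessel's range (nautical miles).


Formula: endurance = fuel / rate; range = endurance * speed
Step 1 — endurance = 4057 / 7.06 = 574.6459 hours
Step 2 — range = 574.6459 * 11.4 ≈ 6551.0 nautical miles (5 s.f.)

6551.0 NM


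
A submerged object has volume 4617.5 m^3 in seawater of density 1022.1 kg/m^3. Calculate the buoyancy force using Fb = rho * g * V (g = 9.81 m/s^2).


Formula: Fb = rho * g * V
Substituting: Fb = 1022.1 * 9.81 * 4617.5
Intermediate: 1022.1 * 9.81 = 10026.801
Result: Fb = 10026.801 * 4617.5 ≈ 46299000 N (5 s.f.)

46299000 N


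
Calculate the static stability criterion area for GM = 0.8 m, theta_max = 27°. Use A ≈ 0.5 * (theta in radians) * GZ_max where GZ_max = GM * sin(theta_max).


Formula: GZ_max = GM * sin(theta); Area = 0.5 * theta_rad * GZ_max
Step 1 — GZ_max = 0.8 * sin(27°) = 0.8 * 0.45399 = 0.363192 m
Step 2 — theta_rad = 27 * pi/180 = 0.471239 rad
Step 3 — Area = 0.5 * 0.471239 * 0.363192 ≈ 0.085575 m·rad (5 s.f.)

0.085575 m·rad


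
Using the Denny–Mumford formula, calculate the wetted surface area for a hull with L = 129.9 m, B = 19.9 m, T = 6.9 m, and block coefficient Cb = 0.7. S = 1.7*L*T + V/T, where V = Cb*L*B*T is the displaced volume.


Formula: S = 1.7*L*T + V/T with V = Cb*L*B*T, i.e. S = L * (1.7*T + Cb*B)
Step 1 — 1.7*T = 1.7 * 6.9 = 11.73 m
Step 2 — Cb*B = 0.7 * 19.9 = 13.93 m
Step 3 — 1.7*T + Cb*B = 11.73 + 13.93 = 25.66 m
Step 4 — S = 129.9 * 25.66 ≈ 3333.2 m^2 (5 s.f.)

3333.2 m^2


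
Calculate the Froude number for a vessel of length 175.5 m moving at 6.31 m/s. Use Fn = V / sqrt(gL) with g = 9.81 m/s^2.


Formula: Fn = V / sqrt(g * L)
Step 1 — g * L = 9.81 * 175.5 = 1721.655
Step 2 — sqrt(g * L) = sqrt(1721.655) = 41.492831
Step 3 — Fn = 6.31 / 41.492831 ≈ 0.15207 (5 s.f.)

0.15207


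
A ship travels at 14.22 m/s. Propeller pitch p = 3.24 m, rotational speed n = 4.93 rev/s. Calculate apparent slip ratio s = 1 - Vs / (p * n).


Formula: s = 1 - Vs / (p * n)
Step 1 — p * n = 3.24 * 4.93 = 15.9732
Step 2 — Vs / (p*n) = 14.22 / 15.9732 = 0.890241 (6 d.p.)
Step 3 — s = 1 - 0.890241 = 0.109759

0.109759


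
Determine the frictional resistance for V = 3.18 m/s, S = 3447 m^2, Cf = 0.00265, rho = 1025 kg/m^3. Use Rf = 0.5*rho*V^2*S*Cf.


Formula: Rf = 0.5 * rho * V^2 * S * Cf
Step 1 — V^2 = 3.18^2 = 10.1124
Step 2 — 0.5 * rho * V^2 = 0.5 * 1025 * 10.1124 = 5182.605
Step 3 — Rf = 5182.605 * 3447 * 0.00265 ≈ 47341 N (5 s.f.)

47341 N


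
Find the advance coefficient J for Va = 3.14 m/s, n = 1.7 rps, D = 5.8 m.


Formula: J = Va / (n * D)
Step 1 — n * D = 1.7 * 5.8 = 9.86
Step 2 — J = 3.14 / 9.86 ≈ 0.31846 (5 s.f.)

0.31846


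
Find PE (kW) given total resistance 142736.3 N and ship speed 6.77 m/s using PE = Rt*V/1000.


Formula: PE = Rt * V / 1000 (kW)
Step 1 — PE (W) = 142736.3 * 6.77 = 966324.751 W
Step 2 — PE (kW) = 966324.751 / 1000 ≈ 966.32 kW (5 s.f.)

966.32 kW


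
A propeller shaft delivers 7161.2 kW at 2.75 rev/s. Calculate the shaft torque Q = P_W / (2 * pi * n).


Formula: Q = P_W / (2 * pi * n)
Step 1 — P_W = 7161.2 kW * 1000 = 7161200.0 W
Step 2 — 2 * pi * n = 2 * pi * 2.75 = 17.27876
Step 3 — Q = 7161200.0 / 17.27876 ≈ 414450 N·m (5 s.f.)

414450 N·m


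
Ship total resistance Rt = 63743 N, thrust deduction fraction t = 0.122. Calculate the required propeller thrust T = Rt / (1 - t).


Formula: T = Rt / (1 - t)
Step 1 — (1 - t) = 1 - 0.122 = 0.878
Step 2 — T = 63743 / 0.878 ≈ 72600 N (5 s.f.)

72600 N


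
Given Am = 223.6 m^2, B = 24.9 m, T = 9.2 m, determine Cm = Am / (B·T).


Formula: Cm = Am / (B * T)
Step 1 — B * T = 24.9 * 9.2 = 229.08 m^2
Step 2 — Cm = 223.6 / 229.08 ≈ 0.97608 (5 s.f.)

0.97608


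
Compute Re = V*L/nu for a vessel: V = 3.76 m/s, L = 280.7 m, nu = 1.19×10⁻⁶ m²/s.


Formula: Re = V * L / nu
Step 1 — V * L = 3.76 * 280.7 = 1055.432 m^2/s
Step 2 — Re = 1055.432 / 1.19e-6 = 8.87e+08

8.87e+08


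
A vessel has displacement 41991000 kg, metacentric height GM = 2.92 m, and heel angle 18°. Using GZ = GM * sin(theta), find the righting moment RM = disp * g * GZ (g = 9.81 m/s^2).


Formula: GZ = GM * sin(theta); RM = disp * g * GZ
Step 1 — GZ = 2.92 * sin(18°) = 2.92 * 0.309017 = 0.90233 m
Step 2 — RM = 41991000 * 9.81 * 0.90233 ≈ 371700000 N·m (5 s.f.)

371700000 N·m


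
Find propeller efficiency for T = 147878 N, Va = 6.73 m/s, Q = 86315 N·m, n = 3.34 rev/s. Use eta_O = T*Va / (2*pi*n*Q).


Formula: eta = T * Va / (2 * pi * n * Q)
Step 1 — numerator = T * Va = 147878 * 6.73 = 995218.94
Step 2 — 2 * pi * n = 2 * pi * 3.34 = 20.985839
Step 3 — denominator = 20.985839 * 86315 = 1811392.69
Step 4 — eta = 995218.94 / 1811392.69 ≈ 0.54942 (5 s.f.)

0.54942


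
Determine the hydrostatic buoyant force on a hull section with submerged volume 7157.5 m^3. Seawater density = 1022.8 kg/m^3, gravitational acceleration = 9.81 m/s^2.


Formula: Fb = rho * g * V
Substituting: Fb = 1022.8 * 9.81 * 7157.5
Intermediate: 1022.8 * 9.81 = 10033.668
Result: Fb = 10033.668 * 7157.5 ≈ 71816000 N (5 s.f.)

71816000 N
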